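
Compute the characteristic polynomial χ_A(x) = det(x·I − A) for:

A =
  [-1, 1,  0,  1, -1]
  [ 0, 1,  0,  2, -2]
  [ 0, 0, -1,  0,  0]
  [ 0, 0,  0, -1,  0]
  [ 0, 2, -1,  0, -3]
x^5 + 5*x^4 + 10*x^3 + 10*x^2 + 5*x + 1

Expanding det(x·I − A) (e.g. by cofactor expansion or by noting that A is similar to its Jordan form J, which has the same characteristic polynomial as A) gives
  χ_A(x) = x^5 + 5*x^4 + 10*x^3 + 10*x^2 + 5*x + 1
which factors as (x + 1)^5. The eigenvalues (with algebraic multiplicities) are λ = -1 with multiplicity 5.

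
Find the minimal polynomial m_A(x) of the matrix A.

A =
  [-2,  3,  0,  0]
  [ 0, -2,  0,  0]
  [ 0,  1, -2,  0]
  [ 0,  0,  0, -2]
x^2 + 4*x + 4

The characteristic polynomial is χ_A(x) = (x + 2)^4, so the eigenvalues are known. The minimal polynomial is
  m_A(x) = Π_λ (x − λ)^{k_λ}
where k_λ is the size of the *largest* Jordan block for λ (equivalently, the smallest k with (A − λI)^k v = 0 for every generalised eigenvector v of λ).

  λ = -2: largest Jordan block has size 2, contributing (x + 2)^2

So m_A(x) = (x + 2)^2 = x^2 + 4*x + 4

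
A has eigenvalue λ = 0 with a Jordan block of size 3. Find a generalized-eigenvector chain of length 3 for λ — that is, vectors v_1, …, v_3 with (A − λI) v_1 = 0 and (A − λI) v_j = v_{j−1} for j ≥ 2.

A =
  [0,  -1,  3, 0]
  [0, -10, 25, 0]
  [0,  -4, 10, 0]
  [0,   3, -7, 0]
A Jordan chain for λ = 0 of length 3:
v_1 = (-2, 0, 0, -2)ᵀ
v_2 = (-1, -10, -4, 3)ᵀ
v_3 = (0, 1, 0, 0)ᵀ

Let N = A − (0)·I. We want v_3 with N^3 v_3 = 0 but N^2 v_3 ≠ 0; then v_{j-1} := N · v_j for j = 3, …, 2.

Pick v_3 = (0, 1, 0, 0)ᵀ.
Then v_2 = N · v_3 = (-1, -10, -4, 3)ᵀ.
Then v_1 = N · v_2 = (-2, 0, 0, -2)ᵀ.

Sanity check: (A − (0)·I) v_1 = (0, 0, 0, 0)ᵀ = 0. ✓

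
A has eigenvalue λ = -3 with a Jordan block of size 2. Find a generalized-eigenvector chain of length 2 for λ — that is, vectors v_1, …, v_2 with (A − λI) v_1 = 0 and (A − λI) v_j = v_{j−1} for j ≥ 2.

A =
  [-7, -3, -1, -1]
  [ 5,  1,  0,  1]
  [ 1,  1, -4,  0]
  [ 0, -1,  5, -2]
A Jordan chain for λ = -3 of length 2:
v_1 = (-4, 5, 1, 0)ᵀ
v_2 = (1, 0, 0, 0)ᵀ

Let N = A − (-3)·I. We want v_2 with N^2 v_2 = 0 but N^1 v_2 ≠ 0; then v_{j-1} := N · v_j for j = 2, …, 2.

Pick v_2 = (1, 0, 0, 0)ᵀ.
Then v_1 = N · v_2 = (-4, 5, 1, 0)ᵀ.

Sanity check: (A − (-3)·I) v_1 = (0, 0, 0, 0)ᵀ = 0. ✓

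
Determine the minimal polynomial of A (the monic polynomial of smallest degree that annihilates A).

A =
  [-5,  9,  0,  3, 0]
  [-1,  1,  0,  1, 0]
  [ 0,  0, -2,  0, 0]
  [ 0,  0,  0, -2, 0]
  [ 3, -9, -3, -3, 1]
x^3 + 3*x^2 - 4

The characteristic polynomial is χ_A(x) = (x - 1)*(x + 2)^4, so the eigenvalues are known. The minimal polynomial is
  m_A(x) = Π_λ (x − λ)^{k_λ}
where k_λ is the size of the *largest* Jordan block for λ (equivalently, the smallest k with (A − λI)^k v = 0 for every generalised eigenvector v of λ).

  λ = -2: largest Jordan block has size 2, contributing (x + 2)^2
  λ = 1: largest Jordan block has size 1, contributing (x − 1)

So m_A(x) = (x - 1)*(x + 2)^2 = x^3 + 3*x^2 - 4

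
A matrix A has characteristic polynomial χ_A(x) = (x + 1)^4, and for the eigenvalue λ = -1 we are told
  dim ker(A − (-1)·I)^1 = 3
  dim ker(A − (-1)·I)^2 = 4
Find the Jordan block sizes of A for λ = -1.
Block sizes for λ = -1: [2, 1, 1]

From the dimensions of kernels of powers, the number of Jordan blocks of size at least j is d_j − d_{j−1} where d_j = dim ker(N^j) (with d_0 = 0). Computing the differences gives [3, 1].
The number of blocks of size exactly k is (#blocks of size ≥ k) − (#blocks of size ≥ k + 1), so the partition is: 2 block(s) of size 1, 1 block(s) of size 2.
In nonincreasing order the block sizes are [2, 1, 1].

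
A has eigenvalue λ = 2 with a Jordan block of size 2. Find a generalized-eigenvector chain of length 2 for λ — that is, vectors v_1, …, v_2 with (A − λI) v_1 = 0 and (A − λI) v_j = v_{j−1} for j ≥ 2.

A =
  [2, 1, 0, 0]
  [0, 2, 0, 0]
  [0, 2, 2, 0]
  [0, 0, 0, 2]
A Jordan chain for λ = 2 of length 2:
v_1 = (1, 0, 2, 0)ᵀ
v_2 = (0, 1, 0, 0)ᵀ

Let N = A − (2)·I. We want v_2 with N^2 v_2 = 0 but N^1 v_2 ≠ 0; then v_{j-1} := N · v_j for j = 2, …, 2.

Pick v_2 = (0, 1, 0, 0)ᵀ.
Then v_1 = N · v_2 = (1, 0, 2, 0)ᵀ.

Sanity check: (A − (2)·I) v_1 = (0, 0, 0, 0)ᵀ = 0. ✓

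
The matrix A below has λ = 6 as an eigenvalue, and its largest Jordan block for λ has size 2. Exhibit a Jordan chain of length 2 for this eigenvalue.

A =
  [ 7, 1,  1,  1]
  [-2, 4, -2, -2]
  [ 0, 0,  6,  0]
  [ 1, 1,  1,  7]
A Jordan chain for λ = 6 of length 2:
v_1 = (1, -2, 0, 1)ᵀ
v_2 = (1, 0, 0, 0)ᵀ

Let N = A − (6)·I. We want v_2 with N^2 v_2 = 0 but N^1 v_2 ≠ 0; then v_{j-1} := N · v_j for j = 2, …, 2.

Pick v_2 = (1, 0, 0, 0)ᵀ.
Then v_1 = N · v_2 = (1, -2, 0, 1)ᵀ.

Sanity check: (A − (6)·I) v_1 = (0, 0, 0, 0)ᵀ = 0. ✓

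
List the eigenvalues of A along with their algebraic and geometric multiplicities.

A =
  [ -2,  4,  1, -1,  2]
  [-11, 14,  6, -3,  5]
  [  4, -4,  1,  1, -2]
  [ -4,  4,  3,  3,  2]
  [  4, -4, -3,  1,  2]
λ = 2: alg = 1, geom = 1; λ = 4: alg = 4, geom = 2

Step 1 — factor the characteristic polynomial to read off the algebraic multiplicities:
  χ_A(x) = (x - 4)^4*(x - 2)

Step 2 — compute geometric multiplicities via the rank-nullity identity g(λ) = n − rank(A − λI):
  rank(A − (2)·I) = 4, so dim ker(A − (2)·I) = n − 4 = 1
  rank(A − (4)·I) = 3, so dim ker(A − (4)·I) = n − 3 = 2

Summary:
  λ = 2: algebraic multiplicity = 1, geometric multiplicity = 1
  λ = 4: algebraic multiplicity = 4, geometric multiplicity = 2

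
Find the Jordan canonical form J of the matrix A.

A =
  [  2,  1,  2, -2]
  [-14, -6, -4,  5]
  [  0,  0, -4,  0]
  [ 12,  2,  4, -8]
J_3(-4) ⊕ J_1(-4)

The characteristic polynomial is
  det(x·I − A) = x^4 + 16*x^3 + 96*x^2 + 256*x + 256 = (x + 4)^4

Eigenvalues and multiplicities (the geometric multiplicity of λ is n − rank(A − λI), which equals the number of Jordan blocks for λ):
  λ = -4: algebraic multiplicity = 4, geometric multiplicity = 2

Determining the block sizes for each eigenvalue:
  λ = -4: with am = 4 and gm = 2, the partition is not yet determined (e.g. several partitions of 4 into 2 parts exist). Let N = A − (-4)·I. Computing rank(N^1) = 2, rank(N^2) = 1, rank(N^3) = 0; the number of blocks of size ≥ j is rank(N^{j−1}) − rank(N^j), giving [2, 1, 1]. So we have 1 block(s) of size 3, 1 block(s) of size 1 → block sizes [3, 1]

Assembling the blocks gives a Jordan form
J =
  [-4,  1,  0,  0]
  [ 0, -4,  1,  0]
  [ 0,  0, -4,  0]
  [ 0,  0,  0, -4]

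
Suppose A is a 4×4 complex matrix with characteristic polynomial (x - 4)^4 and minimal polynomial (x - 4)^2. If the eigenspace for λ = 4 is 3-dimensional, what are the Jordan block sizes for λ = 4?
Block sizes for λ = 4: [2, 1, 1]

Step 1 — from the characteristic polynomial, algebraic multiplicity of λ = 4 is 4. From dim ker(A − (4)·I) = 3, there are exactly 3 Jordan blocks for λ = 4.
Step 2 — from the minimal polynomial, the factor (x − 4)^2 tells us the largest block for λ = 4 has size 2.
Step 3 — with total size 4, 3 blocks, and largest block 2, the block sizes (in nonincreasing order) are [2, 1, 1].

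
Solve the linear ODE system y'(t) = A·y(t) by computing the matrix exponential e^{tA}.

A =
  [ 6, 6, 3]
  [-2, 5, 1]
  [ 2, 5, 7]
e^{tA} =
  [-3*t^2*exp(6*t) + exp(6*t), 9*t^2*exp(6*t)/2 + 6*t*exp(6*t), 9*t^2*exp(6*t)/2 + 3*t*exp(6*t)]
  [2*t^2*exp(6*t) - 2*t*exp(6*t), -3*t^2*exp(6*t) - t*exp(6*t) + exp(6*t), -3*t^2*exp(6*t) + t*exp(6*t)]
  [-4*t^2*exp(6*t) + 2*t*exp(6*t), 6*t^2*exp(6*t) + 5*t*exp(6*t), 6*t^2*exp(6*t) + t*exp(6*t) + exp(6*t)]

Strategy: write A = P · J · P⁻¹ where J is a Jordan canonical form, so e^{tA} = P · e^{tJ} · P⁻¹, and e^{tJ} can be computed block-by-block.

A has Jordan form
J =
  [6, 1, 0]
  [0, 6, 1]
  [0, 0, 6]
(up to reordering of blocks).

Per-block formulas:
  For a 3×3 Jordan block J_3(6): exp(t · J_3(6)) = e^(6t)·(I + t·N + (t^2/2)·N^2), where N is the 3×3 nilpotent shift.

After assembling e^{tJ} and conjugating by P, we get:

e^{tA} =
  [-3*t^2*exp(6*t) + exp(6*t), 9*t^2*exp(6*t)/2 + 6*t*exp(6*t), 9*t^2*exp(6*t)/2 + 3*t*exp(6*t)]
  [2*t^2*exp(6*t) - 2*t*exp(6*t), -3*t^2*exp(6*t) - t*exp(6*t) + exp(6*t), -3*t^2*exp(6*t) + t*exp(6*t)]
  [-4*t^2*exp(6*t) + 2*t*exp(6*t), 6*t^2*exp(6*t) + 5*t*exp(6*t), 6*t^2*exp(6*t) + t*exp(6*t) + exp(6*t)]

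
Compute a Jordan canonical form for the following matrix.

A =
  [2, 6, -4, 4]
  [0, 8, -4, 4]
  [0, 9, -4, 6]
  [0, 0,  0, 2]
J_2(2) ⊕ J_1(2) ⊕ J_1(2)

The characteristic polynomial is
  det(x·I − A) = x^4 - 8*x^3 + 24*x^2 - 32*x + 16 = (x - 2)^4

Eigenvalues and multiplicities (the geometric multiplicity of λ is n − rank(A − λI), which equals the number of Jordan blocks for λ):
  λ = 2: algebraic multiplicity = 4, geometric multiplicity = 3

Determining the block sizes for each eigenvalue:
  λ = 2: 3 blocks summing to 4 forces exactly one block of size 2 and the rest size 1 → block sizes [2, 1, 1]

Assembling the blocks gives a Jordan form
J =
  [2, 1, 0, 0]
  [0, 2, 0, 0]
  [0, 0, 2, 0]
  [0, 0, 0, 2]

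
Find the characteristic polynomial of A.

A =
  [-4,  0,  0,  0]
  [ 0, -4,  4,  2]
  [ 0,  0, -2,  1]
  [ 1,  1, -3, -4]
x^4 + 14*x^3 + 73*x^2 + 168*x + 144

Expanding det(x·I − A) (e.g. by cofactor expansion or by noting that A is similar to its Jordan form J, which has the same characteristic polynomial as A) gives
  χ_A(x) = x^4 + 14*x^3 + 73*x^2 + 168*x + 144
which factors as (x + 3)^2*(x + 4)^2. The eigenvalues (with algebraic multiplicities) are λ = -4 with multiplicity 2, λ = -3 with multiplicity 2.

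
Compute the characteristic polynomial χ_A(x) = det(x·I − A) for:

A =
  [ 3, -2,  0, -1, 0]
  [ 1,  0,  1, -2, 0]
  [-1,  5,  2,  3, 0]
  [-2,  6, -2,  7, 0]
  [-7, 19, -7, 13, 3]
x^5 - 15*x^4 + 90*x^3 - 270*x^2 + 405*x - 243

Expanding det(x·I − A) (e.g. by cofactor expansion or by noting that A is similar to its Jordan form J, which has the same characteristic polynomial as A) gives
  χ_A(x) = x^5 - 15*x^4 + 90*x^3 - 270*x^2 + 405*x - 243
which factors as (x - 3)^5. The eigenvalues (with algebraic multiplicities) are λ = 3 with multiplicity 5.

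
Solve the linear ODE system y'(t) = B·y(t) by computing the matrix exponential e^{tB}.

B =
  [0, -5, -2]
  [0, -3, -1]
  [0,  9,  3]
e^{tB} =
  [1, -3*t^2/2 - 5*t, -t^2/2 - 2*t]
  [0, 1 - 3*t, -t]
  [0, 9*t, 3*t + 1]

Strategy: write B = P · J · P⁻¹ where J is a Jordan canonical form, so e^{tB} = P · e^{tJ} · P⁻¹, and e^{tJ} can be computed block-by-block.

B has Jordan form
J =
  [0, 1, 0]
  [0, 0, 1]
  [0, 0, 0]
(up to reordering of blocks).

Per-block formulas:
  For a 3×3 Jordan block J_3(0): exp(t · J_3(0)) = e^(0t)·(I + t·N + (t^2/2)·N^2), where N is the 3×3 nilpotent shift.

After assembling e^{tJ} and conjugating by P, we get:

e^{tB} =
  [1, -3*t^2/2 - 5*t, -t^2/2 - 2*t]
  [0, 1 - 3*t, -t]
  [0, 9*t, 3*t + 1]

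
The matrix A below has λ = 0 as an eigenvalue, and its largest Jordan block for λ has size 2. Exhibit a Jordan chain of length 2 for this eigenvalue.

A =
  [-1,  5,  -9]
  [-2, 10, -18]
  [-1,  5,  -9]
A Jordan chain for λ = 0 of length 2:
v_1 = (-1, -2, -1)ᵀ
v_2 = (1, 0, 0)ᵀ

Let N = A − (0)·I. We want v_2 with N^2 v_2 = 0 but N^1 v_2 ≠ 0; then v_{j-1} := N · v_j for j = 2, …, 2.

Pick v_2 = (1, 0, 0)ᵀ.
Then v_1 = N · v_2 = (-1, -2, -1)ᵀ.

Sanity check: (A − (0)·I) v_1 = (0, 0, 0)ᵀ = 0. ✓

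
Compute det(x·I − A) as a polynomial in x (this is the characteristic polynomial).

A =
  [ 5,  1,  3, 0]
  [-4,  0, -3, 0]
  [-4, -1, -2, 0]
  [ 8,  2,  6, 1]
x^4 - 4*x^3 + 6*x^2 - 4*x + 1

Expanding det(x·I − A) (e.g. by cofactor expansion or by noting that A is similar to its Jordan form J, which has the same characteristic polynomial as A) gives
  χ_A(x) = x^4 - 4*x^3 + 6*x^2 - 4*x + 1
which factors as (x - 1)^4. The eigenvalues (with algebraic multiplicities) are λ = 1 with multiplicity 4.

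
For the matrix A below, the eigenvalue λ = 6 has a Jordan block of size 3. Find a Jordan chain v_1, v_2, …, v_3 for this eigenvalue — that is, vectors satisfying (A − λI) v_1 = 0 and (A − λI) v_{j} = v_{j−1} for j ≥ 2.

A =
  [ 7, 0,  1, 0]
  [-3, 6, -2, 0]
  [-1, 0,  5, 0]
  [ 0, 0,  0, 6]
A Jordan chain for λ = 6 of length 3:
v_1 = (0, -1, 0, 0)ᵀ
v_2 = (1, -3, -1, 0)ᵀ
v_3 = (1, 0, 0, 0)ᵀ

Let N = A − (6)·I. We want v_3 with N^3 v_3 = 0 but N^2 v_3 ≠ 0; then v_{j-1} := N · v_j for j = 3, …, 2.

Pick v_3 = (1, 0, 0, 0)ᵀ.
Then v_2 = N · v_3 = (1, -3, -1, 0)ᵀ.
Then v_1 = N · v_2 = (0, -1, 0, 0)ᵀ.

Sanity check: (A − (6)·I) v_1 = (0, 0, 0, 0)ᵀ = 0. ✓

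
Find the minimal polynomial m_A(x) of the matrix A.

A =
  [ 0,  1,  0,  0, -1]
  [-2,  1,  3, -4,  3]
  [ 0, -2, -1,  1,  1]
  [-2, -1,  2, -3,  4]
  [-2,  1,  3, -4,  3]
x^3

The characteristic polynomial is χ_A(x) = x^5, so the eigenvalues are known. The minimal polynomial is
  m_A(x) = Π_λ (x − λ)^{k_λ}
where k_λ is the size of the *largest* Jordan block for λ (equivalently, the smallest k with (A − λI)^k v = 0 for every generalised eigenvector v of λ).

  λ = 0: largest Jordan block has size 3, contributing (x − 0)^3

So m_A(x) = x^3 = x^3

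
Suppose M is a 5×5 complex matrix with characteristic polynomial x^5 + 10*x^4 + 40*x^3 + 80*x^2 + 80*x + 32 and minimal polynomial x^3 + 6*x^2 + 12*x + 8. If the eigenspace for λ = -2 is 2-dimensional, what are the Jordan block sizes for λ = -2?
Block sizes for λ = -2: [3, 2]

Step 1 — from the characteristic polynomial, algebraic multiplicity of λ = -2 is 5. From dim ker(M − (-2)·I) = 2, there are exactly 2 Jordan blocks for λ = -2.
Step 2 — from the minimal polynomial, the factor (x + 2)^3 tells us the largest block for λ = -2 has size 3.
Step 3 — with total size 5, 2 blocks, and largest block 3, the block sizes (in nonincreasing order) are [3, 2].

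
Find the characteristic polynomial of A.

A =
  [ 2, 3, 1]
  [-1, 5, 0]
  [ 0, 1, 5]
x^3 - 12*x^2 + 48*x - 64

Expanding det(x·I − A) (e.g. by cofactor expansion or by noting that A is similar to its Jordan form J, which has the same characteristic polynomial as A) gives
  χ_A(x) = x^3 - 12*x^2 + 48*x - 64
which factors as (x - 4)^3. The eigenvalues (with algebraic multiplicities) are λ = 4 with multiplicity 3.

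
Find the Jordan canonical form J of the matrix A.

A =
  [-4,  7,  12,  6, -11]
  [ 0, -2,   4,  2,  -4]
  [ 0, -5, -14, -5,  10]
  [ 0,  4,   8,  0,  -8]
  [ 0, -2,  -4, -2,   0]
J_2(-4) ⊕ J_2(-4) ⊕ J_1(-4)

The characteristic polynomial is
  det(x·I − A) = x^5 + 20*x^4 + 160*x^3 + 640*x^2 + 1280*x + 1024 = (x + 4)^5

Eigenvalues and multiplicities (the geometric multiplicity of λ is n − rank(A − λI), which equals the number of Jordan blocks for λ):
  λ = -4: algebraic multiplicity = 5, geometric multiplicity = 3

Determining the block sizes for each eigenvalue:
  λ = -4: with am = 5 and gm = 3, the partition is not yet determined (e.g. several partitions of 5 into 3 parts exist). Let N = A − (-4)·I. Computing rank(N^1) = 2, rank(N^2) = 0; the number of blocks of size ≥ j is rank(N^{j−1}) − rank(N^j), giving [3, 2]. So we have 2 block(s) of size 2, 1 block(s) of size 1 → block sizes [2, 2, 1]

Assembling the blocks gives a Jordan form
J =
  [-4,  1,  0,  0,  0]
  [ 0, -4,  0,  0,  0]
  [ 0,  0, -4,  1,  0]
  [ 0,  0,  0, -4,  0]
  [ 0,  0,  0,  0, -4]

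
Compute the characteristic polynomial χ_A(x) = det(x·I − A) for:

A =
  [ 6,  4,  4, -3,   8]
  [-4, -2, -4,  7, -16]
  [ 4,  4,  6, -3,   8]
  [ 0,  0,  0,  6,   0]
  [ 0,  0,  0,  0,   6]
x^5 - 22*x^4 + 184*x^3 - 720*x^2 + 1296*x - 864

Expanding det(x·I − A) (e.g. by cofactor expansion or by noting that A is similar to its Jordan form J, which has the same characteristic polynomial as A) gives
  χ_A(x) = x^5 - 22*x^4 + 184*x^3 - 720*x^2 + 1296*x - 864
which factors as (x - 6)^3*(x - 2)^2. The eigenvalues (with algebraic multiplicities) are λ = 2 with multiplicity 2, λ = 6 with multiplicity 3.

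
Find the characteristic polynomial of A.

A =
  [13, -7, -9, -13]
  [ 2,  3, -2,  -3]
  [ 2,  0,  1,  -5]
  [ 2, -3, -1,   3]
x^4 - 20*x^3 + 150*x^2 - 500*x + 625

Expanding det(x·I − A) (e.g. by cofactor expansion or by noting that A is similar to its Jordan form J, which has the same characteristic polynomial as A) gives
  χ_A(x) = x^4 - 20*x^3 + 150*x^2 - 500*x + 625
which factors as (x - 5)^4. The eigenvalues (with algebraic multiplicities) are λ = 5 with multiplicity 4.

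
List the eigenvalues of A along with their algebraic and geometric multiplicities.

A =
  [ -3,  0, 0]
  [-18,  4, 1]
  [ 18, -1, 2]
λ = -3: alg = 1, geom = 1; λ = 3: alg = 2, geom = 1

Step 1 — factor the characteristic polynomial to read off the algebraic multiplicities:
  χ_A(x) = (x - 3)^2*(x + 3)

Step 2 — compute geometric multiplicities via the rank-nullity identity g(λ) = n − rank(A − λI):
  rank(A − (-3)·I) = 2, so dim ker(A − (-3)·I) = n − 2 = 1
  rank(A − (3)·I) = 2, so dim ker(A − (3)·I) = n − 2 = 1

Summary:
  λ = -3: algebraic multiplicity = 1, geometric multiplicity = 1
  λ = 3: algebraic multiplicity = 2, geometric multiplicity = 1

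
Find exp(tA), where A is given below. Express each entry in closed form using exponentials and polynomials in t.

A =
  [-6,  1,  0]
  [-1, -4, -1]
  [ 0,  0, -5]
e^{tA} =
  [-t*exp(-5*t) + exp(-5*t), t*exp(-5*t), -t^2*exp(-5*t)/2]
  [-t*exp(-5*t), t*exp(-5*t) + exp(-5*t), -t^2*exp(-5*t)/2 - t*exp(-5*t)]
  [0, 0, exp(-5*t)]

Strategy: write A = P · J · P⁻¹ where J is a Jordan canonical form, so e^{tA} = P · e^{tJ} · P⁻¹, and e^{tJ} can be computed block-by-block.

A has Jordan form
J =
  [-5,  1,  0]
  [ 0, -5,  1]
  [ 0,  0, -5]
(up to reordering of blocks).

Per-block formulas:
  For a 3×3 Jordan block J_3(-5): exp(t · J_3(-5)) = e^(-5t)·(I + t·N + (t^2/2)·N^2), where N is the 3×3 nilpotent shift.

After assembling e^{tJ} and conjugating by P, we get:

e^{tA} =
  [-t*exp(-5*t) + exp(-5*t), t*exp(-5*t), -t^2*exp(-5*t)/2]
  [-t*exp(-5*t), t*exp(-5*t) + exp(-5*t), -t^2*exp(-5*t)/2 - t*exp(-5*t)]
  [0, 0, exp(-5*t)]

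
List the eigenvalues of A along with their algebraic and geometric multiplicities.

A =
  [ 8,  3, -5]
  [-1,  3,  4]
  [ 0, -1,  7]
λ = 6: alg = 3, geom = 1

Step 1 — factor the characteristic polynomial to read off the algebraic multiplicities:
  χ_A(x) = (x - 6)^3

Step 2 — compute geometric multiplicities via the rank-nullity identity g(λ) = n − rank(A − λI):
  rank(A − (6)·I) = 2, so dim ker(A − (6)·I) = n − 2 = 1

Summary:
  λ = 6: algebraic multiplicity = 3, geometric multiplicity = 1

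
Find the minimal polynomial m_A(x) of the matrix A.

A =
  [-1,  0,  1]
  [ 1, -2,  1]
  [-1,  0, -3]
x^2 + 4*x + 4

The characteristic polynomial is χ_A(x) = (x + 2)^3, so the eigenvalues are known. The minimal polynomial is
  m_A(x) = Π_λ (x − λ)^{k_λ}
where k_λ is the size of the *largest* Jordan block for λ (equivalently, the smallest k with (A − λI)^k v = 0 for every generalised eigenvector v of λ).

  λ = -2: largest Jordan block has size 2, contributing (x + 2)^2

So m_A(x) = (x + 2)^2 = x^2 + 4*x + 4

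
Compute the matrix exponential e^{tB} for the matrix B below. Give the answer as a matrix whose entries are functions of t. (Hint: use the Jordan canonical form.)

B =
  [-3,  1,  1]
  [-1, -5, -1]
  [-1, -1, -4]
e^{tB} =
  [-t^2*exp(-4*t)/2 + t*exp(-4*t) + exp(-4*t), -t^2*exp(-4*t)/2 + t*exp(-4*t), t*exp(-4*t)]
  [t^2*exp(-4*t)/2 - t*exp(-4*t), t^2*exp(-4*t)/2 - t*exp(-4*t) + exp(-4*t), -t*exp(-4*t)]
  [-t*exp(-4*t), -t*exp(-4*t), exp(-4*t)]

Strategy: write B = P · J · P⁻¹ where J is a Jordan canonical form, so e^{tB} = P · e^{tJ} · P⁻¹, and e^{tJ} can be computed block-by-block.

B has Jordan form
J =
  [-4,  1,  0]
  [ 0, -4,  1]
  [ 0,  0, -4]
(up to reordering of blocks).

Per-block formulas:
  For a 3×3 Jordan block J_3(-4): exp(t · J_3(-4)) = e^(-4t)·(I + t·N + (t^2/2)·N^2), where N is the 3×3 nilpotent shift.

After assembling e^{tJ} and conjugating by P, we get:

e^{tB} =
  [-t^2*exp(-4*t)/2 + t*exp(-4*t) + exp(-4*t), -t^2*exp(-4*t)/2 + t*exp(-4*t), t*exp(-4*t)]
  [t^2*exp(-4*t)/2 - t*exp(-4*t), t^2*exp(-4*t)/2 - t*exp(-4*t) + exp(-4*t), -t*exp(-4*t)]
  [-t*exp(-4*t), -t*exp(-4*t), exp(-4*t)]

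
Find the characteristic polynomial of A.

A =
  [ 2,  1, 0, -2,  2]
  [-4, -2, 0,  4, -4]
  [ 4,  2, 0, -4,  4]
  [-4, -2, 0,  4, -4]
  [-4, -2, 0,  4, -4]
x^5

Expanding det(x·I − A) (e.g. by cofactor expansion or by noting that A is similar to its Jordan form J, which has the same characteristic polynomial as A) gives
  χ_A(x) = x^5
which factors as x^5. The eigenvalues (with algebraic multiplicities) are λ = 0 with multiplicity 5.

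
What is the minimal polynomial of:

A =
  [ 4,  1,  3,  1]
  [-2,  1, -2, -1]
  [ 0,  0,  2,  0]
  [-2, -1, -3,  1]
x^3 - 6*x^2 + 12*x - 8

The characteristic polynomial is χ_A(x) = (x - 2)^4, so the eigenvalues are known. The minimal polynomial is
  m_A(x) = Π_λ (x − λ)^{k_λ}
where k_λ is the size of the *largest* Jordan block for λ (equivalently, the smallest k with (A − λI)^k v = 0 for every generalised eigenvector v of λ).

  λ = 2: largest Jordan block has size 3, contributing (x − 2)^3

So m_A(x) = (x - 2)^3 = x^3 - 6*x^2 + 12*x - 8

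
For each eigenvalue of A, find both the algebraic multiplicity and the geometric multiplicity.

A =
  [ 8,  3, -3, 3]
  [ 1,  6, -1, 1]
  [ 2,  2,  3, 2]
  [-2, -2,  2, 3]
λ = 5: alg = 4, geom = 3

Step 1 — factor the characteristic polynomial to read off the algebraic multiplicities:
  χ_A(x) = (x - 5)^4

Step 2 — compute geometric multiplicities via the rank-nullity identity g(λ) = n − rank(A − λI):
  rank(A − (5)·I) = 1, so dim ker(A − (5)·I) = n − 1 = 3

Summary:
  λ = 5: algebraic multiplicity = 4, geometric multiplicity = 3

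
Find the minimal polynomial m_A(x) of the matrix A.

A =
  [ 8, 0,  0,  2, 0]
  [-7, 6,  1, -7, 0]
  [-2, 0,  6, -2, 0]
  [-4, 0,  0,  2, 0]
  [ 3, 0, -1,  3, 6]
x^3 - 16*x^2 + 84*x - 144

The characteristic polynomial is χ_A(x) = (x - 6)^4*(x - 4), so the eigenvalues are known. The minimal polynomial is
  m_A(x) = Π_λ (x − λ)^{k_λ}
where k_λ is the size of the *largest* Jordan block for λ (equivalently, the smallest k with (A − λI)^k v = 0 for every generalised eigenvector v of λ).

  λ = 4: largest Jordan block has size 1, contributing (x − 4)
  λ = 6: largest Jordan block has size 2, contributing (x − 6)^2

So m_A(x) = (x - 6)^2*(x - 4) = x^3 - 16*x^2 + 84*x - 144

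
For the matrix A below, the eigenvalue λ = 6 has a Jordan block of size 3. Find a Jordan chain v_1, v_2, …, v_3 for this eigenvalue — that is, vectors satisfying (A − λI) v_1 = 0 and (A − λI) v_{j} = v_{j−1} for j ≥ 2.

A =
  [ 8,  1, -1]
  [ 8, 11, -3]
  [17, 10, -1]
A Jordan chain for λ = 6 of length 3:
v_1 = (-5, 5, -5)ᵀ
v_2 = (2, 8, 17)ᵀ
v_3 = (1, 0, 0)ᵀ

Let N = A − (6)·I. We want v_3 with N^3 v_3 = 0 but N^2 v_3 ≠ 0; then v_{j-1} := N · v_j for j = 3, …, 2.

Pick v_3 = (1, 0, 0)ᵀ.
Then v_2 = N · v_3 = (2, 8, 17)ᵀ.
Then v_1 = N · v_2 = (-5, 5, -5)ᵀ.

Sanity check: (A − (6)·I) v_1 = (0, 0, 0)ᵀ = 0. ✓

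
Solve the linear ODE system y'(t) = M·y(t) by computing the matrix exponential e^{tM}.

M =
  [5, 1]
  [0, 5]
e^{tM} =
  [exp(5*t), t*exp(5*t)]
  [0, exp(5*t)]

Strategy: write M = P · J · P⁻¹ where J is a Jordan canonical form, so e^{tM} = P · e^{tJ} · P⁻¹, and e^{tJ} can be computed block-by-block.

M has Jordan form
J =
  [5, 1]
  [0, 5]
(up to reordering of blocks).

Per-block formulas:
  For a 2×2 Jordan block J_2(5): exp(t · J_2(5)) = e^(5t)·(I + t·N), where N is the 2×2 nilpotent shift.

After assembling e^{tJ} and conjugating by P, we get:

e^{tM} =
  [exp(5*t), t*exp(5*t)]
  [0, exp(5*t)]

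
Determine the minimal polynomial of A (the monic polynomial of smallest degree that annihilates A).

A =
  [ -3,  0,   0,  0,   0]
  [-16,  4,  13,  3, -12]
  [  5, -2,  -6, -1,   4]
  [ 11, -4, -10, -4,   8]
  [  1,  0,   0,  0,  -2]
x^4 + 9*x^3 + 30*x^2 + 44*x + 24

The characteristic polynomial is χ_A(x) = (x + 2)^4*(x + 3), so the eigenvalues are known. The minimal polynomial is
  m_A(x) = Π_λ (x − λ)^{k_λ}
where k_λ is the size of the *largest* Jordan block for λ (equivalently, the smallest k with (A − λI)^k v = 0 for every generalised eigenvector v of λ).

  λ = -3: largest Jordan block has size 1, contributing (x + 3)
  λ = -2: largest Jordan block has size 3, contributing (x + 2)^3

So m_A(x) = (x + 2)^3*(x + 3) = x^4 + 9*x^3 + 30*x^2 + 44*x + 24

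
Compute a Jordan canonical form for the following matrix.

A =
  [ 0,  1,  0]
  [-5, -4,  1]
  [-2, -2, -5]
J_3(-3)

The characteristic polynomial is
  det(x·I − A) = x^3 + 9*x^2 + 27*x + 27 = (x + 3)^3

Eigenvalues and multiplicities (the geometric multiplicity of λ is n − rank(A − λI), which equals the number of Jordan blocks for λ):
  λ = -3: algebraic multiplicity = 3, geometric multiplicity = 1

Determining the block sizes for each eigenvalue:
  λ = -3: one block (gm = 1), so the single block has size am = 3 → block sizes [3]

Assembling the blocks gives a Jordan form
J =
  [-3,  1,  0]
  [ 0, -3,  1]
  [ 0,  0, -3]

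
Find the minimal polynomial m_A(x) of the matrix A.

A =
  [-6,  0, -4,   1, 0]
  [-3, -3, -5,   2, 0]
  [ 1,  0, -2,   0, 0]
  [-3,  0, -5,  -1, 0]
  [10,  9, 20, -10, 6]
x^4 + 3*x^3 - 27*x^2 - 135*x - 162

The characteristic polynomial is χ_A(x) = (x - 6)*(x + 3)^4, so the eigenvalues are known. The minimal polynomial is
  m_A(x) = Π_λ (x − λ)^{k_λ}
where k_λ is the size of the *largest* Jordan block for λ (equivalently, the smallest k with (A − λI)^k v = 0 for every generalised eigenvector v of λ).

  λ = -3: largest Jordan block has size 3, contributing (x + 3)^3
  λ = 6: largest Jordan block has size 1, contributing (x − 6)

So m_A(x) = (x - 6)*(x + 3)^3 = x^4 + 3*x^3 - 27*x^2 - 135*x - 162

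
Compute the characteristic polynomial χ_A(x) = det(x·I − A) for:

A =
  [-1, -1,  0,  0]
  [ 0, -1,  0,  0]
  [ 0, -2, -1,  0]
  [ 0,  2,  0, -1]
x^4 + 4*x^3 + 6*x^2 + 4*x + 1

Expanding det(x·I − A) (e.g. by cofactor expansion or by noting that A is similar to its Jordan form J, which has the same characteristic polynomial as A) gives
  χ_A(x) = x^4 + 4*x^3 + 6*x^2 + 4*x + 1
which factors as (x + 1)^4. The eigenvalues (with algebraic multiplicities) are λ = -1 with multiplicity 4.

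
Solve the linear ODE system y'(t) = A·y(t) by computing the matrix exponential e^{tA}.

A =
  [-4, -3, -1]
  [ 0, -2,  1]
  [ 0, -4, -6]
e^{tA} =
  [exp(-4*t), -t^2*exp(-4*t) - 3*t*exp(-4*t), -t^2*exp(-4*t)/2 - t*exp(-4*t)]
  [0, 2*t*exp(-4*t) + exp(-4*t), t*exp(-4*t)]
  [0, -4*t*exp(-4*t), -2*t*exp(-4*t) + exp(-4*t)]

Strategy: write A = P · J · P⁻¹ where J is a Jordan canonical form, so e^{tA} = P · e^{tJ} · P⁻¹, and e^{tJ} can be computed block-by-block.

A has Jordan form
J =
  [-4,  1,  0]
  [ 0, -4,  1]
  [ 0,  0, -4]
(up to reordering of blocks).

Per-block formulas:
  For a 3×3 Jordan block J_3(-4): exp(t · J_3(-4)) = e^(-4t)·(I + t·N + (t^2/2)·N^2), where N is the 3×3 nilpotent shift.

After assembling e^{tJ} and conjugating by P, we get:

e^{tA} =
  [exp(-4*t), -t^2*exp(-4*t) - 3*t*exp(-4*t), -t^2*exp(-4*t)/2 - t*exp(-4*t)]
  [0, 2*t*exp(-4*t) + exp(-4*t), t*exp(-4*t)]
  [0, -4*t*exp(-4*t), -2*t*exp(-4*t) + exp(-4*t)]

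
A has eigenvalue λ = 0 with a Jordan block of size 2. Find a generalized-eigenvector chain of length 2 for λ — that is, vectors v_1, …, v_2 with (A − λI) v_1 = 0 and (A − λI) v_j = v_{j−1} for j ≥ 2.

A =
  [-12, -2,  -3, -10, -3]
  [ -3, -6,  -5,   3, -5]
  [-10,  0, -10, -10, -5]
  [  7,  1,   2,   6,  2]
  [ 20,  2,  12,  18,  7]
A Jordan chain for λ = 0 of length 2:
v_1 = (1, -1, 0, -1, 0)ᵀ
v_2 = (0, 1, 1, 0, -2)ᵀ

Let N = A − (0)·I. We want v_2 with N^2 v_2 = 0 but N^1 v_2 ≠ 0; then v_{j-1} := N · v_j for j = 2, …, 2.

Pick v_2 = (0, 1, 1, 0, -2)ᵀ.
Then v_1 = N · v_2 = (1, -1, 0, -1, 0)ᵀ.

Sanity check: (A − (0)·I) v_1 = (0, 0, 0, 0, 0)ᵀ = 0. ✓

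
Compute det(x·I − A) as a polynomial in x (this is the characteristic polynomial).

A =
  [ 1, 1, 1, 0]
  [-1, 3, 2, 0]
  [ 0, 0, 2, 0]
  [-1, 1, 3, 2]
x^4 - 8*x^3 + 24*x^2 - 32*x + 16

Expanding det(x·I − A) (e.g. by cofactor expansion or by noting that A is similar to its Jordan form J, which has the same characteristic polynomial as A) gives
  χ_A(x) = x^4 - 8*x^3 + 24*x^2 - 32*x + 16
which factors as (x - 2)^4. The eigenvalues (with algebraic multiplicities) are λ = 2 with multiplicity 4.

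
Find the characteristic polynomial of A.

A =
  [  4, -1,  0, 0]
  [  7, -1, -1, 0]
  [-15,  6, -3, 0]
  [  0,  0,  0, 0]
x^4

Expanding det(x·I − A) (e.g. by cofactor expansion or by noting that A is similar to its Jordan form J, which has the same characteristic polynomial as A) gives
  χ_A(x) = x^4
which factors as x^4. The eigenvalues (with algebraic multiplicities) are λ = 0 with multiplicity 4.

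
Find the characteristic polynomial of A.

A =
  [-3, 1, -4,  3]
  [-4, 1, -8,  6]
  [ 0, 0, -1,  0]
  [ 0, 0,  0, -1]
x^4 + 4*x^3 + 6*x^2 + 4*x + 1

Expanding det(x·I − A) (e.g. by cofactor expansion or by noting that A is similar to its Jordan form J, which has the same characteristic polynomial as A) gives
  χ_A(x) = x^4 + 4*x^3 + 6*x^2 + 4*x + 1
which factors as (x + 1)^4. The eigenvalues (with algebraic multiplicities) are λ = -1 with multiplicity 4.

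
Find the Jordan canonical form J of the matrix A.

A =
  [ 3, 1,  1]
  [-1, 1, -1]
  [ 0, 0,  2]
J_2(2) ⊕ J_1(2)

The characteristic polynomial is
  det(x·I − A) = x^3 - 6*x^2 + 12*x - 8 = (x - 2)^3

Eigenvalues and multiplicities (the geometric multiplicity of λ is n − rank(A − λI), which equals the number of Jordan blocks for λ):
  λ = 2: algebraic multiplicity = 3, geometric multiplicity = 2

Determining the block sizes for each eigenvalue:
  λ = 2: 2 blocks summing to 3 forces exactly one block of size 2 and the rest size 1 → block sizes [2, 1]

Assembling the blocks gives a Jordan form
J =
  [2, 1, 0]
  [0, 2, 0]
  [0, 0, 2]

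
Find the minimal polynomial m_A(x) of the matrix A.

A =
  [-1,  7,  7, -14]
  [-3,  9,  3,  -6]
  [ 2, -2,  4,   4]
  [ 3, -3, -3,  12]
x^2 - 12*x + 36

The characteristic polynomial is χ_A(x) = (x - 6)^4, so the eigenvalues are known. The minimal polynomial is
  m_A(x) = Π_λ (x − λ)^{k_λ}
where k_λ is the size of the *largest* Jordan block for λ (equivalently, the smallest k with (A − λI)^k v = 0 for every generalised eigenvector v of λ).

  λ = 6: largest Jordan block has size 2, contributing (x − 6)^2

So m_A(x) = (x - 6)^2 = x^2 - 12*x + 36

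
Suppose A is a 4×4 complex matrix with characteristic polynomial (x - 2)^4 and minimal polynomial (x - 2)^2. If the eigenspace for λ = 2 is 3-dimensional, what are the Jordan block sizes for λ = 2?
Block sizes for λ = 2: [2, 1, 1]

Step 1 — from the characteristic polynomial, algebraic multiplicity of λ = 2 is 4. From dim ker(A − (2)·I) = 3, there are exactly 3 Jordan blocks for λ = 2.
Step 2 — from the minimal polynomial, the factor (x − 2)^2 tells us the largest block for λ = 2 has size 2.
Step 3 — with total size 4, 3 blocks, and largest block 2, the block sizes (in nonincreasing order) are [2, 1, 1].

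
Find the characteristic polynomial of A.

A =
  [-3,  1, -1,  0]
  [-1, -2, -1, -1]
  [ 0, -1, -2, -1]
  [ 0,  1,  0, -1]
x^4 + 8*x^3 + 24*x^2 + 32*x + 16

Expanding det(x·I − A) (e.g. by cofactor expansion or by noting that A is similar to its Jordan form J, which has the same characteristic polynomial as A) gives
  χ_A(x) = x^4 + 8*x^3 + 24*x^2 + 32*x + 16
which factors as (x + 2)^4. The eigenvalues (with algebraic multiplicities) are λ = -2 with multiplicity 4.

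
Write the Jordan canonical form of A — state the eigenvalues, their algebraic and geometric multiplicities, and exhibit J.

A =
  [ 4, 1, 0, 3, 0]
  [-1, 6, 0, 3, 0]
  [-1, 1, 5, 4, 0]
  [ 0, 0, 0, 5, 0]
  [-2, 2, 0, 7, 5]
J_2(5) ⊕ J_2(5) ⊕ J_1(5)

The characteristic polynomial is
  det(x·I − A) = x^5 - 25*x^4 + 250*x^3 - 1250*x^2 + 3125*x - 3125 = (x - 5)^5

Eigenvalues and multiplicities (the geometric multiplicity of λ is n − rank(A − λI), which equals the number of Jordan blocks for λ):
  λ = 5: algebraic multiplicity = 5, geometric multiplicity = 3

Determining the block sizes for each eigenvalue:
  λ = 5: with am = 5 and gm = 3, the partition is not yet determined (e.g. several partitions of 5 into 3 parts exist). Let N = A − (5)·I. Computing rank(N^1) = 2, rank(N^2) = 0; the number of blocks of size ≥ j is rank(N^{j−1}) − rank(N^j), giving [3, 2]. So we have 2 block(s) of size 2, 1 block(s) of size 1 → block sizes [2, 2, 1]

Assembling the blocks gives a Jordan form
J =
  [5, 1, 0, 0, 0]
  [0, 5, 0, 0, 0]
  [0, 0, 5, 1, 0]
  [0, 0, 0, 5, 0]
  [0, 0, 0, 0, 5]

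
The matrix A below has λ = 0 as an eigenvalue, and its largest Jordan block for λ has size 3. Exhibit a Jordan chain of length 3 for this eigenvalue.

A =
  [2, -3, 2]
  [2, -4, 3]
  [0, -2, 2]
A Jordan chain for λ = 0 of length 3:
v_1 = (-2, -4, -4)ᵀ
v_2 = (2, 2, 0)ᵀ
v_3 = (1, 0, 0)ᵀ

Let N = A − (0)·I. We want v_3 with N^3 v_3 = 0 but N^2 v_3 ≠ 0; then v_{j-1} := N · v_j for j = 3, …, 2.

Pick v_3 = (1, 0, 0)ᵀ.
Then v_2 = N · v_3 = (2, 2, 0)ᵀ.
Then v_1 = N · v_2 = (-2, -4, -4)ᵀ.

Sanity check: (A − (0)·I) v_1 = (0, 0, 0)ᵀ = 0. ✓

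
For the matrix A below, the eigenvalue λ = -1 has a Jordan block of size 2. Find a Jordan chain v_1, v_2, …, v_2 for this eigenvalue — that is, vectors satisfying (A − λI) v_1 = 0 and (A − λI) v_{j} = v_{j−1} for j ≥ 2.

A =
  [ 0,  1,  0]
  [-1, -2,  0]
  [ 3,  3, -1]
A Jordan chain for λ = -1 of length 2:
v_1 = (1, -1, 3)ᵀ
v_2 = (1, 0, 0)ᵀ

Let N = A − (-1)·I. We want v_2 with N^2 v_2 = 0 but N^1 v_2 ≠ 0; then v_{j-1} := N · v_j for j = 2, …, 2.

Pick v_2 = (1, 0, 0)ᵀ.
Then v_1 = N · v_2 = (1, -1, 3)ᵀ.

Sanity check: (A − (-1)·I) v_1 = (0, 0, 0)ᵀ = 0. ✓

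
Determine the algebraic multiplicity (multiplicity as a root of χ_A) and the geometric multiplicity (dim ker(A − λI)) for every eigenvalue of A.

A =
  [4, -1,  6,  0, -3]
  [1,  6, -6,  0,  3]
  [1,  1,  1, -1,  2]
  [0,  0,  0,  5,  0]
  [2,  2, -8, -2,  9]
λ = 5: alg = 5, geom = 3

Step 1 — factor the characteristic polynomial to read off the algebraic multiplicities:
  χ_A(x) = (x - 5)^5

Step 2 — compute geometric multiplicities via the rank-nullity identity g(λ) = n − rank(A − λI):
  rank(A − (5)·I) = 2, so dim ker(A − (5)·I) = n − 2 = 3

Summary:
  λ = 5: algebraic multiplicity = 5, geometric multiplicity = 3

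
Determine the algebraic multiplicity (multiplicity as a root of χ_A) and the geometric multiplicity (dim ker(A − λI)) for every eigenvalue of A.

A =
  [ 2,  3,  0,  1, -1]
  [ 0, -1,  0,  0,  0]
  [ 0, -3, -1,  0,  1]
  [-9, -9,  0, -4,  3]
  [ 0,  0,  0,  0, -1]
λ = -1: alg = 5, geom = 3

Step 1 — factor the characteristic polynomial to read off the algebraic multiplicities:
  χ_A(x) = (x + 1)^5

Step 2 — compute geometric multiplicities via the rank-nullity identity g(λ) = n − rank(A − λI):
  rank(A − (-1)·I) = 2, so dim ker(A − (-1)·I) = n − 2 = 3

Summary:
  λ = -1: algebraic multiplicity = 5, geometric multiplicity = 3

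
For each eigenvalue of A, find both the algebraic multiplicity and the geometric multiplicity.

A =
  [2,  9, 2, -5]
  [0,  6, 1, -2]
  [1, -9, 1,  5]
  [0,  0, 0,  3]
λ = 3: alg = 4, geom = 2

Step 1 — factor the characteristic polynomial to read off the algebraic multiplicities:
  χ_A(x) = (x - 3)^4

Step 2 — compute geometric multiplicities via the rank-nullity identity g(λ) = n − rank(A − λI):
  rank(A − (3)·I) = 2, so dim ker(A − (3)·I) = n − 2 = 2

Summary:
  λ = 3: algebraic multiplicity = 4, geometric multiplicity = 2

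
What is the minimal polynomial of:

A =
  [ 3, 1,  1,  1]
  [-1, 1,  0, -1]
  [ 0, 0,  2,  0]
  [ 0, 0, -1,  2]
x^2 - 4*x + 4

The characteristic polynomial is χ_A(x) = (x - 2)^4, so the eigenvalues are known. The minimal polynomial is
  m_A(x) = Π_λ (x − λ)^{k_λ}
where k_λ is the size of the *largest* Jordan block for λ (equivalently, the smallest k with (A − λI)^k v = 0 for every generalised eigenvector v of λ).

  λ = 2: largest Jordan block has size 2, contributing (x − 2)^2

So m_A(x) = (x - 2)^2 = x^2 - 4*x + 4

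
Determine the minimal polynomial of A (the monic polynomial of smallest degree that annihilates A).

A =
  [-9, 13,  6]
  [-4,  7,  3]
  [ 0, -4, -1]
x^3 + 3*x^2 + 3*x + 1

The characteristic polynomial is χ_A(x) = (x + 1)^3, so the eigenvalues are known. The minimal polynomial is
  m_A(x) = Π_λ (x − λ)^{k_λ}
where k_λ is the size of the *largest* Jordan block for λ (equivalently, the smallest k with (A − λI)^k v = 0 for every generalised eigenvector v of λ).

  λ = -1: largest Jordan block has size 3, contributing (x + 1)^3

So m_A(x) = (x + 1)^3 = x^3 + 3*x^2 + 3*x + 1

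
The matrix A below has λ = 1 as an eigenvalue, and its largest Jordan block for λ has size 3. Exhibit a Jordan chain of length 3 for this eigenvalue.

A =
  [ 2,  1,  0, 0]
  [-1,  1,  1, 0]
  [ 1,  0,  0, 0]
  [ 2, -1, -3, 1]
A Jordan chain for λ = 1 of length 3:
v_1 = (1, -1, 1, 2)ᵀ
v_2 = (1, 0, 0, -1)ᵀ
v_3 = (0, 1, 0, 0)ᵀ

Let N = A − (1)·I. We want v_3 with N^3 v_3 = 0 but N^2 v_3 ≠ 0; then v_{j-1} := N · v_j for j = 3, …, 2.

Pick v_3 = (0, 1, 0, 0)ᵀ.
Then v_2 = N · v_3 = (1, 0, 0, -1)ᵀ.
Then v_1 = N · v_2 = (1, -1, 1, 2)ᵀ.

Sanity check: (A − (1)·I) v_1 = (0, 0, 0, 0)ᵀ = 0. ✓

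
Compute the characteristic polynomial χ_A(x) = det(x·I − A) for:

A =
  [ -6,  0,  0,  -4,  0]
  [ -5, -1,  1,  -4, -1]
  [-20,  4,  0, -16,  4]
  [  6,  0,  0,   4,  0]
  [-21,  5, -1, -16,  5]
x^5 - 2*x^4 - 8*x^3

Expanding det(x·I − A) (e.g. by cofactor expansion or by noting that A is similar to its Jordan form J, which has the same characteristic polynomial as A) gives
  χ_A(x) = x^5 - 2*x^4 - 8*x^3
which factors as x^3*(x - 4)*(x + 2). The eigenvalues (with algebraic multiplicities) are λ = -2 with multiplicity 1, λ = 0 with multiplicity 3, λ = 4 with multiplicity 1.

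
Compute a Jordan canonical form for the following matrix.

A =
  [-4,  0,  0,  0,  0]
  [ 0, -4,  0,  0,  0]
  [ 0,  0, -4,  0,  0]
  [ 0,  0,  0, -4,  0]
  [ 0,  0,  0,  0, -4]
J_1(-4) ⊕ J_1(-4) ⊕ J_1(-4) ⊕ J_1(-4) ⊕ J_1(-4)

The characteristic polynomial is
  det(x·I − A) = x^5 + 20*x^4 + 160*x^3 + 640*x^2 + 1280*x + 1024 = (x + 4)^5

Eigenvalues and multiplicities (the geometric multiplicity of λ is n − rank(A − λI), which equals the number of Jordan blocks for λ):
  λ = -4: algebraic multiplicity = 5, geometric multiplicity = 5

Determining the block sizes for each eigenvalue:
  λ = -4: gm = am = 5, so every block has size 1 → block sizes [1, 1, 1, 1, 1]

Assembling the blocks gives a Jordan form
J =
  [-4,  0,  0,  0,  0]
  [ 0, -4,  0,  0,  0]
  [ 0,  0, -4,  0,  0]
  [ 0,  0,  0, -4,  0]
  [ 0,  0,  0,  0, -4]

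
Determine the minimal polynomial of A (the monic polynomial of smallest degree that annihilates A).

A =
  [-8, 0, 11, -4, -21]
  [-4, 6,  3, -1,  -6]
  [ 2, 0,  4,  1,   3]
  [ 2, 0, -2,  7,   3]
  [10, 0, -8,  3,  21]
x^2 - 12*x + 36

The characteristic polynomial is χ_A(x) = (x - 6)^5, so the eigenvalues are known. The minimal polynomial is
  m_A(x) = Π_λ (x − λ)^{k_λ}
where k_λ is the size of the *largest* Jordan block for λ (equivalently, the smallest k with (A − λI)^k v = 0 for every generalised eigenvector v of λ).

  λ = 6: largest Jordan block has size 2, contributing (x − 6)^2

So m_A(x) = (x - 6)^2 = x^2 - 12*x + 36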